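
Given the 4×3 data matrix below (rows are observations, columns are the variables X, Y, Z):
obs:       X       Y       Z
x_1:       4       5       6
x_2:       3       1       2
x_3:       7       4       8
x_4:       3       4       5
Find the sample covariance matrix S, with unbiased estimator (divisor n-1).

Step 1 — column means:
  mean(X) = (4 + 3 + 7 + 3) / 4 = 17/4 = 4.25
  mean(Y) = (5 + 1 + 4 + 4) / 4 = 14/4 = 3.5
  mean(Z) = (6 + 2 + 8 + 5) / 4 = 21/4 = 5.25

Step 2 — sample covariance S[i,j] = (1/(n-1)) · Σ_k (x_{k,i} - mean_i) · (x_{k,j} - mean_j), with n-1 = 3.
  S[X,X] = ((-0.25)·(-0.25) + (-1.25)·(-1.25) + (2.75)·(2.75) + (-1.25)·(-1.25)) / 3 = 10.75/3 = 3.5833
  S[X,Y] = ((-0.25)·(1.5) + (-1.25)·(-2.5) + (2.75)·(0.5) + (-1.25)·(0.5)) / 3 = 3.5/3 = 1.1667
  S[X,Z] = ((-0.25)·(0.75) + (-1.25)·(-3.25) + (2.75)·(2.75) + (-1.25)·(-0.25)) / 3 = 11.75/3 = 3.9167
  S[Y,Y] = ((1.5)·(1.5) + (-2.5)·(-2.5) + (0.5)·(0.5) + (0.5)·(0.5)) / 3 = 9/3 = 3
  S[Y,Z] = ((1.5)·(0.75) + (-2.5)·(-3.25) + (0.5)·(2.75) + (0.5)·(-0.25)) / 3 = 10.5/3 = 3.5
  S[Z,Z] = ((0.75)·(0.75) + (-3.25)·(-3.25) + (2.75)·(2.75) + (-0.25)·(-0.25)) / 3 = 18.75/3 = 6.25

S is symmetric (S[j,i] = S[i,j]). Assembling:

S = [[3.5833, 1.1667, 3.9167],
 [1.1667, 3, 3.5],
 [3.9167, 3.5, 6.25]]


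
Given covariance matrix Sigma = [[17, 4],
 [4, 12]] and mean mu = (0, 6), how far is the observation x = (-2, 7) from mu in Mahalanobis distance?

Step 1 — centre the observation: (x - mu) = (-2, 1).

Step 2 — invert Sigma. det(Sigma) = 17·12 - (4)² = 188.
  Sigma^{-1} = (1/det) · [[d, -b], [-b, a]] = [[0.0638, -0.0213],
 [-0.0213, 0.0904]].

Step 3 — form the quadratic (x - mu)^T · Sigma^{-1} · (x - mu):
  Sigma^{-1} · (x - mu) = (-0.1489, 0.133).
  (x - mu)^T · [Sigma^{-1} · (x - mu)] = (-2)·(-0.1489) + (1)·(0.133) = 0.4309.

Step 4 — take square root: d = √(0.4309) ≈ 0.6564.

d(x, mu) = √(0.4309) ≈ 0.6564


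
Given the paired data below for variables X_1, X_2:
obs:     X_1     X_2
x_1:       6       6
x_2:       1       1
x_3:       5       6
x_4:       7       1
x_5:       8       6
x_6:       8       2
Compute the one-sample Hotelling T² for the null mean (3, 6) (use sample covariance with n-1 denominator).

Step 1 — sample mean vector:
  mean(X_1) = (6 + 1 + 5 + 7 + 8 + 8) / 6 = 35/6 = 5.8333
  mean(X_2) = (6 + 1 + 6 + 1 + 6 + 2) / 6 = 22/6 = 3.6667
  x̄ = (5.8333, 3.6667),  deviation x̄ - mu_0 = (5.8333, 3.6667) - (3, 6) = (2.8333, -2.3333).

Step 2 — sample covariance matrix, S[i,j] = (1/(n-1)) · Σ_k (x_{k,i} - mean_i) · (x_{k,j} - mean_j), divisor n-1 = 5:
  S[X_1,X_1] = ((0.1667)·(0.1667) + (-4.8333)·(-4.8333) + (-0.8333)·(-0.8333) + (1.1667)·(1.1667) + (2.1667)·(2.1667) + (2.1667)·(2.1667)) / 5 = 34.8333/5 = 6.9667
  S[X_1,X_2] = ((0.1667)·(2.3333) + (-4.8333)·(-2.6667) + (-0.8333)·(2.3333) + (1.1667)·(-2.6667) + (2.1667)·(2.3333) + (2.1667)·(-1.6667)) / 5 = 9.6667/5 = 1.9333
  S[X_2,X_2] = ((2.3333)·(2.3333) + (-2.6667)·(-2.6667) + (2.3333)·(2.3333) + (-2.6667)·(-2.6667) + (2.3333)·(2.3333) + (-1.6667)·(-1.6667)) / 5 = 33.3333/5 = 6.6667
  S = [[6.9667, 1.9333],
 [1.9333, 6.6667]].

Step 3 — invert S. det(S) = 6.9667·6.6667 - (1.9333)² = 42.7067.
  S^{-1} = (1/det) · [[d, -b], [-b, a]] = [[0.1561, -0.0453],
 [-0.0453, 0.1631]].

Step 4 — quadratic form (x̄ - mu_0)^T · S^{-1} · (x̄ - mu_0):
  S^{-1} · (x̄ - mu_0) = (0.5479, -0.5089),
  (x̄ - mu_0)^T · [...] = (2.8333)·(0.5479) + (-2.3333)·(-0.5089) = 2.7399.

Step 5 — scale by n: T² = 6 · 2.7399 = 16.4393.

T² ≈ 16.4393


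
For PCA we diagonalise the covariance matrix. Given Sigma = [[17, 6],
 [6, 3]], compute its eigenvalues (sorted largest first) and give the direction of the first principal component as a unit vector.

Step 1 — characteristic polynomial of 2×2 Sigma:
  det(Sigma - λI) = λ² - trace · λ + det = 0.
  trace = 17 + 3 = 20, det = 17·3 - (6)² = 15.
Step 2 — discriminant:
  Δ = trace² - 4·det = 400 - 60 = 340.
Step 3 — eigenvalues:
  λ = (trace ± √Δ)/2 = (20 ± 18.4391)/2,
  λ_1 = 19.2195,  λ_2 = 0.7805.

Step 4 — unit eigenvector for λ_1: solve (Sigma - λ_1 I)v = 0. First row:
  (17 - 19.2195)·v_x + (6)·v_y = 0, i.e. (-2.2195)·v_x + (6)·v_y = 0,
  so v ∝ (b, λ_1 - a) = (6, 2.2195) = u.
  ||u|| = √((6)² + (2.2195)²) = √(40.9264) ≈ 6.3974,
  v_1 = u/||u|| ≈ (0.9379, 0.3469) (||v_1|| = 1).

λ_1 = 19.2195,  λ_2 = 0.7805;  v_1 ≈ (0.9379, 0.3469)


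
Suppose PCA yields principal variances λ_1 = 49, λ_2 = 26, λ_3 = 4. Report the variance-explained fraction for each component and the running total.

Step 1 — total variance = trace(Sigma) = Σ λ_i = 49 + 26 + 4 = 79.

Step 2 — fraction explained by component i = λ_i / Σ λ:
  PC1: 49/79 = 0.6203
  PC2: 26/79 = 0.3291
  PC3: 4/79 = 0.0506

Step 3 — cumulative fraction after k components = (λ_1 + ... + λ_k) / Σ λ:
  k = 1: 49/79 = 0.6203
  k = 2: (49 + 26)/79 = 75/79 = 0.9494
  k = 3: (49 + 26 + 4)/79 = 79/79 = 1

Summary (fraction, with percent):

explained: PC1 0.6203 (62.03%), PC2 0.3291 (32.91%), PC3 0.0506 (5.06%);  cumulative: 0.6203, 0.9494, 1


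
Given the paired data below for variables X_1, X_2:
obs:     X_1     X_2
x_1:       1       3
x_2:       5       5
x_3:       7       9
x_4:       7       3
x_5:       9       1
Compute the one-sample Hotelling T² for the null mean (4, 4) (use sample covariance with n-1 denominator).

Step 1 — sample mean vector:
  mean(X_1) = (1 + 5 + 7 + 7 + 9) / 5 = 29/5 = 5.8
  mean(X_2) = (3 + 5 + 9 + 3 + 1) / 5 = 21/5 = 4.2
  x̄ = (5.8, 4.2),  deviation x̄ - mu_0 = (5.8, 4.2) - (4, 4) = (1.8, 0.2).

Step 2 — sample covariance matrix, S[i,j] = (1/(n-1)) · Σ_k (x_{k,i} - mean_i) · (x_{k,j} - mean_j), divisor n-1 = 4:
  S[X_1,X_1] = ((-4.8)·(-4.8) + (-0.8)·(-0.8) + (1.2)·(1.2) + (1.2)·(1.2) + (3.2)·(3.2)) / 4 = 36.8/4 = 9.2
  S[X_1,X_2] = ((-4.8)·(-1.2) + (-0.8)·(0.8) + (1.2)·(4.8) + (1.2)·(-1.2) + (3.2)·(-3.2)) / 4 = -0.8/4 = -0.2
  S[X_2,X_2] = ((-1.2)·(-1.2) + (0.8)·(0.8) + (4.8)·(4.8) + (-1.2)·(-1.2) + (-3.2)·(-3.2)) / 4 = 36.8/4 = 9.2
  S = [[9.2, -0.2],
 [-0.2, 9.2]].

Step 3 — invert S. det(S) = 9.2·9.2 - (-0.2)² = 84.6.
  S^{-1} = (1/det) · [[d, -b], [-b, a]] = [[0.1087, 0.0024],
 [0.0024, 0.1087]].

Step 4 — quadratic form (x̄ - mu_0)^T · S^{-1} · (x̄ - mu_0):
  S^{-1} · (x̄ - mu_0) = (0.1962, 0.026),
  (x̄ - mu_0)^T · [...] = (1.8)·(0.1962) + (0.2)·(0.026) = 0.3584.

Step 5 — scale by n: T² = 5 · 0.3584 = 1.792.

T² ≈ 1.792


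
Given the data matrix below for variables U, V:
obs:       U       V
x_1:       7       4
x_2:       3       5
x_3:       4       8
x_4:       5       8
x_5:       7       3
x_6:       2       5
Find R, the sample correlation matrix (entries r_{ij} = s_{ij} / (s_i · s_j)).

Step 1 — column means:
  mean(U) = (7 + 3 + 4 + 5 + 7 + 2) / 6 = 28/6 = 4.6667
  mean(V) = (4 + 5 + 8 + 8 + 3 + 5) / 6 = 33/6 = 5.5

Step 2 — sample variances and covariances s[i,j] = (1/(n-1)) · Σ_k (x_{k,i} - mean_i) · (x_{k,j} - mean_j), with n-1 = 5:
  s[U,U] = ((2.3333)·(2.3333) + (-1.6667)·(-1.6667) + (-0.6667)·(-0.6667) + (0.3333)·(0.3333) + (2.3333)·(2.3333) + (-2.6667)·(-2.6667)) / 5 = 21.3333/5 = 4.2667
  s[U,V] = ((2.3333)·(-1.5) + (-1.6667)·(-0.5) + (-0.6667)·(2.5) + (0.3333)·(2.5) + (2.3333)·(-2.5) + (-2.6667)·(-0.5)) / 5 = -8/5 = -1.6
  s[V,V] = ((-1.5)·(-1.5) + (-0.5)·(-0.5) + (2.5)·(2.5) + (2.5)·(2.5) + (-2.5)·(-2.5) + (-0.5)·(-0.5)) / 5 = 21.5/5 = 4.3
  Sample standard deviations s_i = √(s[i,i]):
  s(U) = √(4.2667) = 2.0656
  s(V) = √(4.3) = 2.0736

Step 3 — r_{ij} = s_{ij} / (s_i · s_j):
  r[U,U] = 1 (diagonal).
  r[U,V] = -1.6 / (2.0656 · 2.0736) = -1.6 / 4.2833 = -0.3735
  r[V,V] = 1 (diagonal).

R is symmetric with unit diagonal. Assembling:

R = [[1, -0.3735],
 [-0.3735, 1]]


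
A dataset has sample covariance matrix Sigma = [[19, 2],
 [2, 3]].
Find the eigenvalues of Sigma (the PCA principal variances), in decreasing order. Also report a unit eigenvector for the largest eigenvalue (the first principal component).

Step 1 — characteristic polynomial of 2×2 Sigma:
  det(Sigma - λI) = λ² - trace · λ + det = 0.
  trace = 19 + 3 = 22, det = 19·3 - (2)² = 53.
Step 2 — discriminant:
  Δ = trace² - 4·det = 484 - 212 = 272.
Step 3 — eigenvalues:
  λ = (trace ± √Δ)/2 = (22 ± 16.4924)/2,
  λ_1 = 19.2462,  λ_2 = 2.7538.

Step 4 — unit eigenvector for λ_1: solve (Sigma - λ_1 I)v = 0. First row:
  (19 - 19.2462)·v_x + (2)·v_y = 0, i.e. (-0.2462)·v_x + (2)·v_y = 0,
  so v ∝ (b, λ_1 - a) = (2, 0.2462) = u.
  ||u|| = √((2)² + (0.2462)²) = √(4.0606) ≈ 2.0151,
  v_1 = u/||u|| ≈ (0.9925, 0.1222) (||v_1|| = 1).

λ_1 = 19.2462,  λ_2 = 2.7538;  v_1 ≈ (0.9925, 0.1222)


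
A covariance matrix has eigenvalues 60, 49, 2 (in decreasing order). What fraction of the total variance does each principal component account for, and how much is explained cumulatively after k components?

Step 1 — total variance = trace(Sigma) = Σ λ_i = 60 + 49 + 2 = 111.

Step 2 — fraction explained by component i = λ_i / Σ λ:
  PC1: 60/111 = 0.5405
  PC2: 49/111 = 0.4414
  PC3: 2/111 = 0.018

Step 3 — cumulative fraction after k components = (λ_1 + ... + λ_k) / Σ λ:
  k = 1: 60/111 = 0.5405
  k = 2: (60 + 49)/111 = 109/111 = 0.982
  k = 3: (60 + 49 + 2)/111 = 111/111 = 1

Summary (fraction, with percent):

explained: PC1 0.5405 (54.05%), PC2 0.4414 (44.14%), PC3 0.018 (1.8%);  cumulative: 0.5405, 0.982, 1


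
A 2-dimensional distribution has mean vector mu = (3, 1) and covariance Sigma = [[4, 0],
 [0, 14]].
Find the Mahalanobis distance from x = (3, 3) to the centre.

Step 1 — centre the observation: (x - mu) = (0, 2).

Step 2 — invert Sigma. det(Sigma) = 4·14 - (0)² = 56.
  Sigma^{-1} = (1/det) · [[d, -b], [-b, a]] = [[0.25, 0],
 [0, 0.0714]].

Step 3 — form the quadratic (x - mu)^T · Sigma^{-1} · (x - mu):
  Sigma^{-1} · (x - mu) = (0, 0.1429).
  (x - mu)^T · [Sigma^{-1} · (x - mu)] = (0)·(0) + (2)·(0.1429) = 0.2857.

Step 4 — take square root: d = √(0.2857) ≈ 0.5345.

d(x, mu) = √(0.2857) ≈ 0.5345


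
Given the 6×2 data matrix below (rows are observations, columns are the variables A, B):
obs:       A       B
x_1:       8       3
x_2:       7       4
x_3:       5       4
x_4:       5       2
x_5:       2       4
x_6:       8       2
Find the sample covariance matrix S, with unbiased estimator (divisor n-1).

Step 1 — column means:
  mean(A) = (8 + 7 + 5 + 5 + 2 + 8) / 6 = 35/6 = 5.8333
  mean(B) = (3 + 4 + 4 + 2 + 4 + 2) / 6 = 19/6 = 3.1667

Step 2 — sample covariance S[i,j] = (1/(n-1)) · Σ_k (x_{k,i} - mean_i) · (x_{k,j} - mean_j), with n-1 = 5.
  S[A,A] = ((2.1667)·(2.1667) + (1.1667)·(1.1667) + (-0.8333)·(-0.8333) + (-0.8333)·(-0.8333) + (-3.8333)·(-3.8333) + (2.1667)·(2.1667)) / 5 = 26.8333/5 = 5.3667
  S[A,B] = ((2.1667)·(-0.1667) + (1.1667)·(0.8333) + (-0.8333)·(0.8333) + (-0.8333)·(-1.1667) + (-3.8333)·(0.8333) + (2.1667)·(-1.1667)) / 5 = -4.8333/5 = -0.9667
  S[B,B] = ((-0.1667)·(-0.1667) + (0.8333)·(0.8333) + (0.8333)·(0.8333) + (-1.1667)·(-1.1667) + (0.8333)·(0.8333) + (-1.1667)·(-1.1667)) / 5 = 4.8333/5 = 0.9667

S is symmetric (S[j,i] = S[i,j]). Assembling:

S = [[5.3667, -0.9667],
 [-0.9667, 0.9667]]


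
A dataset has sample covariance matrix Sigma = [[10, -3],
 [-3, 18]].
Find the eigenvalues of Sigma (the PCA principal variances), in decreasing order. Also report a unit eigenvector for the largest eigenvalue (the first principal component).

Step 1 — characteristic polynomial of 2×2 Sigma:
  det(Sigma - λI) = λ² - trace · λ + det = 0.
  trace = 10 + 18 = 28, det = 10·18 - (-3)² = 171.
Step 2 — discriminant:
  Δ = trace² - 4·det = 784 - 684 = 100.
Step 3 — eigenvalues:
  λ = (trace ± √Δ)/2 = (28 ± 10)/2,
  λ_1 = 19,  λ_2 = 9.

Step 4 — unit eigenvector for λ_1: solve (Sigma - λ_1 I)v = 0. First row:
  (10 - 19)·v_x + (-3)·v_y = 0, i.e. (-9)·v_x + (-3)·v_y = 0,
  so v ∝ (b, λ_1 - a) = (-3, 9); multiply by -1 so the first entry is positive: u = (3, -9).
  ||u|| = √((3)² + (-9)²) = √(90) ≈ 9.4868,
  v_1 = u/||u|| ≈ (0.3162, -0.9487) (||v_1|| = 1).

λ_1 = 19,  λ_2 = 9;  v_1 ≈ (0.3162, -0.9487)


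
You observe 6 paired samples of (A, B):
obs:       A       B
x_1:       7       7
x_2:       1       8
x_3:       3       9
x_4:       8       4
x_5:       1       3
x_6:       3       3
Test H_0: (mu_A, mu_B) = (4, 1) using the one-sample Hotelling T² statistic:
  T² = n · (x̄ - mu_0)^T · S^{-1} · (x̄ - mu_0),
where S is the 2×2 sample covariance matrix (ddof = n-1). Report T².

Step 1 — sample mean vector:
  mean(A) = (7 + 1 + 3 + 8 + 1 + 3) / 6 = 23/6 = 3.8333
  mean(B) = (7 + 8 + 9 + 4 + 3 + 3) / 6 = 34/6 = 5.6667
  x̄ = (3.8333, 5.6667),  deviation x̄ - mu_0 = (3.8333, 5.6667) - (4, 1) = (-0.1667, 4.6667).

Step 2 — sample covariance matrix, S[i,j] = (1/(n-1)) · Σ_k (x_{k,i} - mean_i) · (x_{k,j} - mean_j), divisor n-1 = 5:
  S[A,A] = ((3.1667)·(3.1667) + (-2.8333)·(-2.8333) + (-0.8333)·(-0.8333) + (4.1667)·(4.1667) + (-2.8333)·(-2.8333) + (-0.8333)·(-0.8333)) / 5 = 44.8333/5 = 8.9667
  S[A,B] = ((3.1667)·(1.3333) + (-2.8333)·(2.3333) + (-0.8333)·(3.3333) + (4.1667)·(-1.6667) + (-2.8333)·(-2.6667) + (-0.8333)·(-2.6667)) / 5 = -2.3333/5 = -0.4667
  S[B,B] = ((1.3333)·(1.3333) + (2.3333)·(2.3333) + (3.3333)·(3.3333) + (-1.6667)·(-1.6667) + (-2.6667)·(-2.6667) + (-2.6667)·(-2.6667)) / 5 = 35.3333/5 = 7.0667
  S = [[8.9667, -0.4667],
 [-0.4667, 7.0667]].

Step 3 — invert S. det(S) = 8.9667·7.0667 - (-0.4667)² = 63.1467.
  S^{-1} = (1/det) · [[d, -b], [-b, a]] = [[0.1119, 0.0074],
 [0.0074, 0.142]].

Step 4 — quadratic form (x̄ - mu_0)^T · S^{-1} · (x̄ - mu_0):
  S^{-1} · (x̄ - mu_0) = (0.0158, 0.6614),
  (x̄ - mu_0)^T · [...] = (-0.1667)·(0.0158) + (4.6667)·(0.6614) = 3.084.

Step 5 — scale by n: T² = 6 · 3.084 = 18.504.

T² ≈ 18.504


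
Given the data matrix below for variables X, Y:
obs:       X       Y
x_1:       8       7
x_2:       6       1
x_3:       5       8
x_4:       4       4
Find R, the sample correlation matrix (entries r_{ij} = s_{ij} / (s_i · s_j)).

Step 1 — column means:
  mean(X) = (8 + 6 + 5 + 4) / 4 = 23/4 = 5.75
  mean(Y) = (7 + 1 + 8 + 4) / 4 = 20/4 = 5

Step 2 — sample variances and covariances s[i,j] = (1/(n-1)) · Σ_k (x_{k,i} - mean_i) · (x_{k,j} - mean_j), with n-1 = 3:
  s[X,X] = ((2.25)·(2.25) + (0.25)·(0.25) + (-0.75)·(-0.75) + (-1.75)·(-1.75)) / 3 = 8.75/3 = 2.9167
  s[X,Y] = ((2.25)·(2) + (0.25)·(-4) + (-0.75)·(3) + (-1.75)·(-1)) / 3 = 3/3 = 1
  s[Y,Y] = ((2)·(2) + (-4)·(-4) + (3)·(3) + (-1)·(-1)) / 3 = 30/3 = 10
  Sample standard deviations s_i = √(s[i,i]):
  s(X) = √(2.9167) = 1.7078
  s(Y) = √(10) = 3.1623

Step 3 — r_{ij} = s_{ij} / (s_i · s_j):
  r[X,X] = 1 (diagonal).
  r[X,Y] = 1 / (1.7078 · 3.1623) = 1 / 5.4006 = 0.1852
  r[Y,Y] = 1 (diagonal).

R is symmetric with unit diagonal. Assembling:

R = [[1, 0.1852],
 [0.1852, 1]]


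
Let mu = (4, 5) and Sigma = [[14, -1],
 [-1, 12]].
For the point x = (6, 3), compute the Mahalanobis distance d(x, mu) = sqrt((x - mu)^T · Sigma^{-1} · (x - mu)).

Step 1 — centre the observation: (x - mu) = (2, -2).

Step 2 — invert Sigma. det(Sigma) = 14·12 - (-1)² = 167.
  Sigma^{-1} = (1/det) · [[d, -b], [-b, a]] = [[0.0719, 0.006],
 [0.006, 0.0838]].

Step 3 — form the quadratic (x - mu)^T · Sigma^{-1} · (x - mu):
  Sigma^{-1} · (x - mu) = (0.1317, -0.1557).
  (x - mu)^T · [Sigma^{-1} · (x - mu)] = (2)·(0.1317) + (-2)·(-0.1557) = 0.5749.

Step 4 — take square root: d = √(0.5749) ≈ 0.7582.

d(x, mu) = √(0.5749) ≈ 0.7582


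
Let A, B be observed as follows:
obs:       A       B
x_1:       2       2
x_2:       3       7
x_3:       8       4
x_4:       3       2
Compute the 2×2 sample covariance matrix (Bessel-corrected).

Step 1 — column means:
  mean(A) = (2 + 3 + 8 + 3) / 4 = 16/4 = 4
  mean(B) = (2 + 7 + 4 + 2) / 4 = 15/4 = 3.75

Step 2 — sample covariance S[i,j] = (1/(n-1)) · Σ_k (x_{k,i} - mean_i) · (x_{k,j} - mean_j), with n-1 = 3.
  S[A,A] = ((-2)·(-2) + (-1)·(-1) + (4)·(4) + (-1)·(-1)) / 3 = 22/3 = 7.3333
  S[A,B] = ((-2)·(-1.75) + (-1)·(3.25) + (4)·(0.25) + (-1)·(-1.75)) / 3 = 3/3 = 1
  S[B,B] = ((-1.75)·(-1.75) + (3.25)·(3.25) + (0.25)·(0.25) + (-1.75)·(-1.75)) / 3 = 16.75/3 = 5.5833

S is symmetric (S[j,i] = S[i,j]). Assembling:

S = [[7.3333, 1],
 [1, 5.5833]]


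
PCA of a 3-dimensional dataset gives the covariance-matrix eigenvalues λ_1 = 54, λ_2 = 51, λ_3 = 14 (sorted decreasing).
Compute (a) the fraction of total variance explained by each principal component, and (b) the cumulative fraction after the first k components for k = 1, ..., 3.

Step 1 — total variance = trace(Sigma) = Σ λ_i = 54 + 51 + 14 = 119.

Step 2 — fraction explained by component i = λ_i / Σ λ:
  PC1: 54/119 = 0.4538
  PC2: 51/119 = 0.4286
  PC3: 14/119 = 0.1176

Step 3 — cumulative fraction after k components = (λ_1 + ... + λ_k) / Σ λ:
  k = 1: 54/119 = 0.4538
  k = 2: (54 + 51)/119 = 105/119 = 0.8824
  k = 3: (54 + 51 + 14)/119 = 119/119 = 1

Summary (fraction, with percent):

explained: PC1 0.4538 (45.38%), PC2 0.4286 (42.86%), PC3 0.1176 (11.76%);  cumulative: 0.4538, 0.8824, 1


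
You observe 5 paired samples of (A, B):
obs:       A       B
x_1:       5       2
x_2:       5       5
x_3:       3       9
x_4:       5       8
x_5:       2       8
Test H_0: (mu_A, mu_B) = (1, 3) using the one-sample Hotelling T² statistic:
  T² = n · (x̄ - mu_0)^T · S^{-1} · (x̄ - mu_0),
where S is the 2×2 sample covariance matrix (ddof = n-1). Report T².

Step 1 — sample mean vector:
  mean(A) = (5 + 5 + 3 + 5 + 2) / 5 = 20/5 = 4
  mean(B) = (2 + 5 + 9 + 8 + 8) / 5 = 32/5 = 6.4
  x̄ = (4, 6.4),  deviation x̄ - mu_0 = (4, 6.4) - (1, 3) = (3, 3.4).

Step 2 — sample covariance matrix, S[i,j] = (1/(n-1)) · Σ_k (x_{k,i} - mean_i) · (x_{k,j} - mean_j), divisor n-1 = 4:
  S[A,A] = ((1)·(1) + (1)·(1) + (-1)·(-1) + (1)·(1) + (-2)·(-2)) / 4 = 8/4 = 2
  S[A,B] = ((1)·(-4.4) + (1)·(-1.4) + (-1)·(2.6) + (1)·(1.6) + (-2)·(1.6)) / 4 = -10/4 = -2.5
  S[B,B] = ((-4.4)·(-4.4) + (-1.4)·(-1.4) + (2.6)·(2.6) + (1.6)·(1.6) + (1.6)·(1.6)) / 4 = 33.2/4 = 8.3
  S = [[2, -2.5],
 [-2.5, 8.3]].

Step 3 — invert S. det(S) = 2·8.3 - (-2.5)² = 10.35.
  S^{-1} = (1/det) · [[d, -b], [-b, a]] = [[0.8019, 0.2415],
 [0.2415, 0.1932]].

Step 4 — quadratic form (x̄ - mu_0)^T · S^{-1} · (x̄ - mu_0):
  S^{-1} · (x̄ - mu_0) = (3.2271, 1.3816),
  (x̄ - mu_0)^T · [...] = (3)·(3.2271) + (3.4)·(1.3816) = 14.3787.

Step 5 — scale by n: T² = 5 · 14.3787 = 71.8937.

T² ≈ 71.8937


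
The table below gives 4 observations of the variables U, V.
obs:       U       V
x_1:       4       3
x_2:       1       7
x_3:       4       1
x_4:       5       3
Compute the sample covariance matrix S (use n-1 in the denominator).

Step 1 — column means:
  mean(U) = (4 + 1 + 4 + 5) / 4 = 14/4 = 3.5
  mean(V) = (3 + 7 + 1 + 3) / 4 = 14/4 = 3.5

Step 2 — sample covariance S[i,j] = (1/(n-1)) · Σ_k (x_{k,i} - mean_i) · (x_{k,j} - mean_j), with n-1 = 3.
  S[U,U] = ((0.5)·(0.5) + (-2.5)·(-2.5) + (0.5)·(0.5) + (1.5)·(1.5)) / 3 = 9/3 = 3
  S[U,V] = ((0.5)·(-0.5) + (-2.5)·(3.5) + (0.5)·(-2.5) + (1.5)·(-0.5)) / 3 = -11/3 = -3.6667
  S[V,V] = ((-0.5)·(-0.5) + (3.5)·(3.5) + (-2.5)·(-2.5) + (-0.5)·(-0.5)) / 3 = 19/3 = 6.3333

S is symmetric (S[j,i] = S[i,j]). Assembling:

S = [[3, -3.6667],
 [-3.6667, 6.3333]]


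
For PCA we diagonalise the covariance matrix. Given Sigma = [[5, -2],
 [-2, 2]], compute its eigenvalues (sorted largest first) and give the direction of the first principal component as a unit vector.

Step 1 — characteristic polynomial of 2×2 Sigma:
  det(Sigma - λI) = λ² - trace · λ + det = 0.
  trace = 5 + 2 = 7, det = 5·2 - (-2)² = 6.
Step 2 — discriminant:
  Δ = trace² - 4·det = 49 - 24 = 25.
Step 3 — eigenvalues:
  λ = (trace ± √Δ)/2 = (7 ± 5)/2,
  λ_1 = 6,  λ_2 = 1.

Step 4 — unit eigenvector for λ_1: solve (Sigma - λ_1 I)v = 0. First row:
  (5 - 6)·v_x + (-2)·v_y = 0, i.e. (-1)·v_x + (-2)·v_y = 0,
  so v ∝ (b, λ_1 - a) = (-2, 1); multiply by -1 so the first entry is positive: u = (2, -1).
  ||u|| = √((2)² + (-1)²) = √(5) ≈ 2.2361,
  v_1 = u/||u|| ≈ (0.8944, -0.4472) (||v_1|| = 1).

λ_1 = 6,  λ_2 = 1;  v_1 ≈ (0.8944, -0.4472)


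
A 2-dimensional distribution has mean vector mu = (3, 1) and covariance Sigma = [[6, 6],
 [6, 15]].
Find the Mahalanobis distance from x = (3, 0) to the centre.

Step 1 — centre the observation: (x - mu) = (0, -1).

Step 2 — invert Sigma. det(Sigma) = 6·15 - (6)² = 54.
  Sigma^{-1} = (1/det) · [[d, -b], [-b, a]] = [[0.2778, -0.1111],
 [-0.1111, 0.1111]].

Step 3 — form the quadratic (x - mu)^T · Sigma^{-1} · (x - mu):
  Sigma^{-1} · (x - mu) = (0.1111, -0.1111).
  (x - mu)^T · [Sigma^{-1} · (x - mu)] = (0)·(0.1111) + (-1)·(-0.1111) = 0.1111.

Step 4 — take square root: d = √(0.1111) ≈ 0.3333.

d(x, mu) = √(0.1111) ≈ 0.3333


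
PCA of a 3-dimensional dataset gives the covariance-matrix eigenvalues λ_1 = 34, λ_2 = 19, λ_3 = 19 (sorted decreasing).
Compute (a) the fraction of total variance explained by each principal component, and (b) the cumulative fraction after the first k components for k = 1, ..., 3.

Step 1 — total variance = trace(Sigma) = Σ λ_i = 34 + 19 + 19 = 72.

Step 2 — fraction explained by component i = λ_i / Σ λ:
  PC1: 34/72 = 0.4722
  PC2: 19/72 = 0.2639
  PC3: 19/72 = 0.2639

Step 3 — cumulative fraction after k components = (λ_1 + ... + λ_k) / Σ λ:
  k = 1: 34/72 = 0.4722
  k = 2: (34 + 19)/72 = 53/72 = 0.7361
  k = 3: (34 + 19 + 19)/72 = 72/72 = 1

Summary (fraction, with percent):

explained: PC1 0.4722 (47.22%), PC2 0.2639 (26.39%), PC3 0.2639 (26.39%);  cumulative: 0.4722, 0.7361, 1


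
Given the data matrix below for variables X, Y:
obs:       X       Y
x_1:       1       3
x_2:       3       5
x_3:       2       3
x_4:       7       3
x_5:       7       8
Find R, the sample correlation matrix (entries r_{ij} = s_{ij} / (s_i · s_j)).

Step 1 — column means:
  mean(X) = (1 + 3 + 2 + 7 + 7) / 5 = 20/5 = 4
  mean(Y) = (3 + 5 + 3 + 3 + 8) / 5 = 22/5 = 4.4

Step 2 — sample variances and covariances s[i,j] = (1/(n-1)) · Σ_k (x_{k,i} - mean_i) · (x_{k,j} - mean_j), with n-1 = 4:
  s[X,X] = ((-3)·(-3) + (-1)·(-1) + (-2)·(-2) + (3)·(3) + (3)·(3)) / 4 = 32/4 = 8
  s[X,Y] = ((-3)·(-1.4) + (-1)·(0.6) + (-2)·(-1.4) + (3)·(-1.4) + (3)·(3.6)) / 4 = 13/4 = 3.25
  s[Y,Y] = ((-1.4)·(-1.4) + (0.6)·(0.6) + (-1.4)·(-1.4) + (-1.4)·(-1.4) + (3.6)·(3.6)) / 4 = 19.2/4 = 4.8
  Sample standard deviations s_i = √(s[i,i]):
  s(X) = √(8) = 2.8284
  s(Y) = √(4.8) = 2.1909

Step 3 — r_{ij} = s_{ij} / (s_i · s_j):
  r[X,X] = 1 (diagonal).
  r[X,Y] = 3.25 / (2.8284 · 2.1909) = 3.25 / 6.1968 = 0.5245
  r[Y,Y] = 1 (diagonal).

R is symmetric with unit diagonal. Assembling:

R = [[1, 0.5245],
 [0.5245, 1]]


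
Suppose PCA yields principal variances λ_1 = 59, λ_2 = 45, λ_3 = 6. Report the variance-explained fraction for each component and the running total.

Step 1 — total variance = trace(Sigma) = Σ λ_i = 59 + 45 + 6 = 110.

Step 2 — fraction explained by component i = λ_i / Σ λ:
  PC1: 59/110 = 0.5364
  PC2: 45/110 = 0.4091
  PC3: 6/110 = 0.0545

Step 3 — cumulative fraction after k components = (λ_1 + ... + λ_k) / Σ λ:
  k = 1: 59/110 = 0.5364
  k = 2: (59 + 45)/110 = 104/110 = 0.9455
  k = 3: (59 + 45 + 6)/110 = 110/110 = 1

Summary (fraction, with percent):

explained: PC1 0.5364 (53.64%), PC2 0.4091 (40.91%), PC3 0.0545 (5.45%);  cumulative: 0.5364, 0.9455, 1


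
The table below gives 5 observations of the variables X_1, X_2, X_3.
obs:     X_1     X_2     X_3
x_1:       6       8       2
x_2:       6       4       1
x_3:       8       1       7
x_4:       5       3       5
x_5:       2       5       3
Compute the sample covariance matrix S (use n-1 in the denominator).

Step 1 — column means:
  mean(X_1) = (6 + 6 + 8 + 5 + 2) / 5 = 27/5 = 5.4
  mean(X_2) = (8 + 4 + 1 + 3 + 5) / 5 = 21/5 = 4.2
  mean(X_3) = (2 + 1 + 7 + 5 + 3) / 5 = 18/5 = 3.6

Step 2 — sample covariance S[i,j] = (1/(n-1)) · Σ_k (x_{k,i} - mean_i) · (x_{k,j} - mean_j), with n-1 = 4.
  S[X_1,X_1] = ((0.6)·(0.6) + (0.6)·(0.6) + (2.6)·(2.6) + (-0.4)·(-0.4) + (-3.4)·(-3.4)) / 4 = 19.2/4 = 4.8
  S[X_1,X_2] = ((0.6)·(3.8) + (0.6)·(-0.2) + (2.6)·(-3.2) + (-0.4)·(-1.2) + (-3.4)·(0.8)) / 4 = -8.4/4 = -2.1
  S[X_1,X_3] = ((0.6)·(-1.6) + (0.6)·(-2.6) + (2.6)·(3.4) + (-0.4)·(1.4) + (-3.4)·(-0.6)) / 4 = 7.8/4 = 1.95
  S[X_2,X_2] = ((3.8)·(3.8) + (-0.2)·(-0.2) + (-3.2)·(-3.2) + (-1.2)·(-1.2) + (0.8)·(0.8)) / 4 = 26.8/4 = 6.7
  S[X_2,X_3] = ((3.8)·(-1.6) + (-0.2)·(-2.6) + (-3.2)·(3.4) + (-1.2)·(1.4) + (0.8)·(-0.6)) / 4 = -18.6/4 = -4.65
  S[X_3,X_3] = ((-1.6)·(-1.6) + (-2.6)·(-2.6) + (3.4)·(3.4) + (1.4)·(1.4) + (-0.6)·(-0.6)) / 4 = 23.2/4 = 5.8

S is symmetric (S[j,i] = S[i,j]). Assembling:

S = [[4.8, -2.1, 1.95],
 [-2.1, 6.7, -4.65],
 [1.95, -4.65, 5.8]]


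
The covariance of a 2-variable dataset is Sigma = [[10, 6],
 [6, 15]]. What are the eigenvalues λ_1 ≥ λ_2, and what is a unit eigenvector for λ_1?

Step 1 — characteristic polynomial of 2×2 Sigma:
  det(Sigma - λI) = λ² - trace · λ + det = 0.
  trace = 10 + 15 = 25, det = 10·15 - (6)² = 114.
Step 2 — discriminant:
  Δ = trace² - 4·det = 625 - 456 = 169.
Step 3 — eigenvalues:
  λ = (trace ± √Δ)/2 = (25 ± 13)/2,
  λ_1 = 19,  λ_2 = 6.

Step 4 — unit eigenvector for λ_1: solve (Sigma - λ_1 I)v = 0. First row:
  (10 - 19)·v_x + (6)·v_y = 0, i.e. (-9)·v_x + (6)·v_y = 0,
  so v ∝ (b, λ_1 - a) = (6, 9) = u.
  ||u|| = √((6)² + (9)²) = √(117) ≈ 10.8167,
  v_1 = u/||u|| ≈ (0.5547, 0.8321) (||v_1|| = 1).

λ_1 = 19,  λ_2 = 6;  v_1 ≈ (0.5547, 0.8321)


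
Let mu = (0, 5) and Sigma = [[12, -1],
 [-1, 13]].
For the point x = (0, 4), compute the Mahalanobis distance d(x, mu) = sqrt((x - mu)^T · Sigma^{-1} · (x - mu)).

Step 1 — centre the observation: (x - mu) = (0, -1).

Step 2 — invert Sigma. det(Sigma) = 12·13 - (-1)² = 155.
  Sigma^{-1} = (1/det) · [[d, -b], [-b, a]] = [[0.0839, 0.0065],
 [0.0065, 0.0774]].

Step 3 — form the quadratic (x - mu)^T · Sigma^{-1} · (x - mu):
  Sigma^{-1} · (x - mu) = (-0.0065, -0.0774).
  (x - mu)^T · [Sigma^{-1} · (x - mu)] = (0)·(-0.0065) + (-1)·(-0.0774) = 0.0774.

Step 4 — take square root: d = √(0.0774) ≈ 0.2782.

d(x, mu) = √(0.0774) ≈ 0.2782


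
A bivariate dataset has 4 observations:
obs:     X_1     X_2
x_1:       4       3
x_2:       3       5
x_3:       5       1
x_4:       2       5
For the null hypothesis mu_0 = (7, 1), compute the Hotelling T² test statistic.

Step 1 — sample mean vector:
  mean(X_1) = (4 + 3 + 5 + 2) / 4 = 14/4 = 3.5
  mean(X_2) = (3 + 5 + 1 + 5) / 4 = 14/4 = 3.5
  x̄ = (3.5, 3.5),  deviation x̄ - mu_0 = (3.5, 3.5) - (7, 1) = (-3.5, 2.5).

Step 2 — sample covariance matrix, S[i,j] = (1/(n-1)) · Σ_k (x_{k,i} - mean_i) · (x_{k,j} - mean_j), divisor n-1 = 3:
  S[X_1,X_1] = ((0.5)·(0.5) + (-0.5)·(-0.5) + (1.5)·(1.5) + (-1.5)·(-1.5)) / 3 = 5/3 = 1.6667
  S[X_1,X_2] = ((0.5)·(-0.5) + (-0.5)·(1.5) + (1.5)·(-2.5) + (-1.5)·(1.5)) / 3 = -7/3 = -2.3333
  S[X_2,X_2] = ((-0.5)·(-0.5) + (1.5)·(1.5) + (-2.5)·(-2.5) + (1.5)·(1.5)) / 3 = 11/3 = 3.6667
  S = [[1.6667, -2.3333],
 [-2.3333, 3.6667]].

Step 3 — invert S. det(S) = 1.6667·3.6667 - (-2.3333)² = 0.6667.
  S^{-1} = (1/det) · [[d, -b], [-b, a]] = [[5.5, 3.5],
 [3.5, 2.5]].

Step 4 — quadratic form (x̄ - mu_0)^T · S^{-1} · (x̄ - mu_0):
  S^{-1} · (x̄ - mu_0) = (-10.5, -6),
  (x̄ - mu_0)^T · [...] = (-3.5)·(-10.5) + (2.5)·(-6) = 21.75.

Step 5 — scale by n: T² = 4 · 21.75 = 87.

T² ≈ 87


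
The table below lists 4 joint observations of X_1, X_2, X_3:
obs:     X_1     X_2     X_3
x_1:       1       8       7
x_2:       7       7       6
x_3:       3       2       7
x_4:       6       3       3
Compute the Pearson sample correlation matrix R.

Step 1 — column means:
  mean(X_1) = (1 + 7 + 3 + 6) / 4 = 17/4 = 4.25
  mean(X_2) = (8 + 7 + 2 + 3) / 4 = 20/4 = 5
  mean(X_3) = (7 + 6 + 7 + 3) / 4 = 23/4 = 5.75

Step 2 — sample variances and covariances s[i,j] = (1/(n-1)) · Σ_k (x_{k,i} - mean_i) · (x_{k,j} - mean_j), with n-1 = 3:
  s[X_1,X_1] = ((-3.25)·(-3.25) + (2.75)·(2.75) + (-1.25)·(-1.25) + (1.75)·(1.75)) / 3 = 22.75/3 = 7.5833
  s[X_1,X_2] = ((-3.25)·(3) + (2.75)·(2) + (-1.25)·(-3) + (1.75)·(-2)) / 3 = -4/3 = -1.3333
  s[X_1,X_3] = ((-3.25)·(1.25) + (2.75)·(0.25) + (-1.25)·(1.25) + (1.75)·(-2.75)) / 3 = -9.75/3 = -3.25
  s[X_2,X_2] = ((3)·(3) + (2)·(2) + (-3)·(-3) + (-2)·(-2)) / 3 = 26/3 = 8.6667
  s[X_2,X_3] = ((3)·(1.25) + (2)·(0.25) + (-3)·(1.25) + (-2)·(-2.75)) / 3 = 6/3 = 2
  s[X_3,X_3] = ((1.25)·(1.25) + (0.25)·(0.25) + (1.25)·(1.25) + (-2.75)·(-2.75)) / 3 = 10.75/3 = 3.5833
  Sample standard deviations s_i = √(s[i,i]):
  s(X_1) = √(7.5833) = 2.7538
  s(X_2) = √(8.6667) = 2.9439
  s(X_3) = √(3.5833) = 1.893

Step 3 — r_{ij} = s_{ij} / (s_i · s_j):
  r[X_1,X_1] = 1 (diagonal).
  r[X_1,X_2] = -1.3333 / (2.7538 · 2.9439) = -1.3333 / 8.1069 = -0.1645
  r[X_1,X_3] = -3.25 / (2.7538 · 1.893) = -3.25 / 5.2128 = -0.6235
  r[X_2,X_2] = 1 (diagonal).
  r[X_2,X_3] = 2 / (2.9439 · 1.893) = 2 / 5.5728 = 0.3589
  r[X_3,X_3] = 1 (diagonal).

R is symmetric with unit diagonal. Assembling:

R = [[1, -0.1645, -0.6235],
 [-0.1645, 1, 0.3589],
 [-0.6235, 0.3589, 1]]


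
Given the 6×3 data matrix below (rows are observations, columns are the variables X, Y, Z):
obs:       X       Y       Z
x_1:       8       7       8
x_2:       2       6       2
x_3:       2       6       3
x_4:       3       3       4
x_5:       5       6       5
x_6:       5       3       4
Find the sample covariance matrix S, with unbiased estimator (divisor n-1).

Step 1 — column means:
  mean(X) = (8 + 2 + 2 + 3 + 5 + 5) / 6 = 25/6 = 4.1667
  mean(Y) = (7 + 6 + 6 + 3 + 6 + 3) / 6 = 31/6 = 5.1667
  mean(Z) = (8 + 2 + 3 + 4 + 5 + 4) / 6 = 26/6 = 4.3333

Step 2 — sample covariance S[i,j] = (1/(n-1)) · Σ_k (x_{k,i} - mean_i) · (x_{k,j} - mean_j), with n-1 = 5.
  S[X,X] = ((3.8333)·(3.8333) + (-2.1667)·(-2.1667) + (-2.1667)·(-2.1667) + (-1.1667)·(-1.1667) + (0.8333)·(0.8333) + (0.8333)·(0.8333)) / 5 = 26.8333/5 = 5.3667
  S[X,Y] = ((3.8333)·(1.8333) + (-2.1667)·(0.8333) + (-2.1667)·(0.8333) + (-1.1667)·(-2.1667) + (0.8333)·(0.8333) + (0.8333)·(-2.1667)) / 5 = 4.8333/5 = 0.9667
  S[X,Z] = ((3.8333)·(3.6667) + (-2.1667)·(-2.3333) + (-2.1667)·(-1.3333) + (-1.1667)·(-0.3333) + (0.8333)·(0.6667) + (0.8333)·(-0.3333)) / 5 = 22.6667/5 = 4.5333
  S[Y,Y] = ((1.8333)·(1.8333) + (0.8333)·(0.8333) + (0.8333)·(0.8333) + (-2.1667)·(-2.1667) + (0.8333)·(0.8333) + (-2.1667)·(-2.1667)) / 5 = 14.8333/5 = 2.9667
  S[Y,Z] = ((1.8333)·(3.6667) + (0.8333)·(-2.3333) + (0.8333)·(-1.3333) + (-2.1667)·(-0.3333) + (0.8333)·(0.6667) + (-2.1667)·(-0.3333)) / 5 = 5.6667/5 = 1.1333
  S[Z,Z] = ((3.6667)·(3.6667) + (-2.3333)·(-2.3333) + (-1.3333)·(-1.3333) + (-0.3333)·(-0.3333) + (0.6667)·(0.6667) + (-0.3333)·(-0.3333)) / 5 = 21.3333/5 = 4.2667

S is symmetric (S[j,i] = S[i,j]). Assembling:

S = [[5.3667, 0.9667, 4.5333],
 [0.9667, 2.9667, 1.1333],
 [4.5333, 1.1333, 4.2667]]


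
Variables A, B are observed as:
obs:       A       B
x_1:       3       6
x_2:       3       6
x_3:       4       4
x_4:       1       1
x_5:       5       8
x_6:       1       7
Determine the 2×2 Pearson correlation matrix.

Step 1 — column means:
  mean(A) = (3 + 3 + 4 + 1 + 5 + 1) / 6 = 17/6 = 2.8333
  mean(B) = (6 + 6 + 4 + 1 + 8 + 7) / 6 = 32/6 = 5.3333

Step 2 — sample variances and covariances s[i,j] = (1/(n-1)) · Σ_k (x_{k,i} - mean_i) · (x_{k,j} - mean_j), with n-1 = 5:
  s[A,A] = ((0.1667)·(0.1667) + (0.1667)·(0.1667) + (1.1667)·(1.1667) + (-1.8333)·(-1.8333) + (2.1667)·(2.1667) + (-1.8333)·(-1.8333)) / 5 = 12.8333/5 = 2.5667
  s[A,B] = ((0.1667)·(0.6667) + (0.1667)·(0.6667) + (1.1667)·(-1.3333) + (-1.8333)·(-4.3333) + (2.1667)·(2.6667) + (-1.8333)·(1.6667)) / 5 = 9.3333/5 = 1.8667
  s[B,B] = ((0.6667)·(0.6667) + (0.6667)·(0.6667) + (-1.3333)·(-1.3333) + (-4.3333)·(-4.3333) + (2.6667)·(2.6667) + (1.6667)·(1.6667)) / 5 = 31.3333/5 = 6.2667
  Sample standard deviations s_i = √(s[i,i]):
  s(A) = √(2.5667) = 1.6021
  s(B) = √(6.2667) = 2.5033

Step 3 — r_{ij} = s_{ij} / (s_i · s_j):
  r[A,A] = 1 (diagonal).
  r[A,B] = 1.8667 / (1.6021 · 2.5033) = 1.8667 / 4.0105 = 0.4654
  r[B,B] = 1 (diagonal).

R is symmetric with unit diagonal. Assembling:

R = [[1, 0.4654],
 [0.4654, 1]]


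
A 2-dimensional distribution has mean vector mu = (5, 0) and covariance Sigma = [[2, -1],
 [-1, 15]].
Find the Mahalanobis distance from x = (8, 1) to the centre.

Step 1 — centre the observation: (x - mu) = (3, 1).

Step 2 — invert Sigma. det(Sigma) = 2·15 - (-1)² = 29.
  Sigma^{-1} = (1/det) · [[d, -b], [-b, a]] = [[0.5172, 0.0345],
 [0.0345, 0.069]].

Step 3 — form the quadratic (x - mu)^T · Sigma^{-1} · (x - mu):
  Sigma^{-1} · (x - mu) = (1.5862, 0.1724).
  (x - mu)^T · [Sigma^{-1} · (x - mu)] = (3)·(1.5862) + (1)·(0.1724) = 4.931.

Step 4 — take square root: d = √(4.931) ≈ 2.2206.

d(x, mu) = √(4.931) ≈ 2.2206


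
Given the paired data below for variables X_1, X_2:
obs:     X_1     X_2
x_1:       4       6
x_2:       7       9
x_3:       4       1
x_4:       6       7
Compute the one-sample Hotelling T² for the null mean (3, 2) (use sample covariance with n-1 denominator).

Step 1 — sample mean vector:
  mean(X_1) = (4 + 7 + 4 + 6) / 4 = 21/4 = 5.25
  mean(X_2) = (6 + 9 + 1 + 7) / 4 = 23/4 = 5.75
  x̄ = (5.25, 5.75),  deviation x̄ - mu_0 = (5.25, 5.75) - (3, 2) = (2.25, 3.75).

Step 2 — sample covariance matrix, S[i,j] = (1/(n-1)) · Σ_k (x_{k,i} - mean_i) · (x_{k,j} - mean_j), divisor n-1 = 3:
  S[X_1,X_1] = ((-1.25)·(-1.25) + (1.75)·(1.75) + (-1.25)·(-1.25) + (0.75)·(0.75)) / 3 = 6.75/3 = 2.25
  S[X_1,X_2] = ((-1.25)·(0.25) + (1.75)·(3.25) + (-1.25)·(-4.75) + (0.75)·(1.25)) / 3 = 12.25/3 = 4.0833
  S[X_2,X_2] = ((0.25)·(0.25) + (3.25)·(3.25) + (-4.75)·(-4.75) + (1.25)·(1.25)) / 3 = 34.75/3 = 11.5833
  S = [[2.25, 4.0833],
 [4.0833, 11.5833]].

Step 3 — invert S. det(S) = 2.25·11.5833 - (4.0833)² = 9.3889.
  S^{-1} = (1/det) · [[d, -b], [-b, a]] = [[1.2337, -0.4349],
 [-0.4349, 0.2396]].

Step 4 — quadratic form (x̄ - mu_0)^T · S^{-1} · (x̄ - mu_0):
  S^{-1} · (x̄ - mu_0) = (1.145, -0.0799),
  (x̄ - mu_0)^T · [...] = (2.25)·(1.145) + (3.75)·(-0.0799) = 2.2766.

Step 5 — scale by n: T² = 4 · 2.2766 = 9.1065.

T² ≈ 9.1065


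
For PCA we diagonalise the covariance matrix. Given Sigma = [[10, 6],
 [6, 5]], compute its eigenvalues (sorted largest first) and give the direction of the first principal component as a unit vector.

Step 1 — characteristic polynomial of 2×2 Sigma:
  det(Sigma - λI) = λ² - trace · λ + det = 0.
  trace = 10 + 5 = 15, det = 10·5 - (6)² = 14.
Step 2 — discriminant:
  Δ = trace² - 4·det = 225 - 56 = 169.
Step 3 — eigenvalues:
  λ = (trace ± √Δ)/2 = (15 ± 13)/2,
  λ_1 = 14,  λ_2 = 1.

Step 4 — unit eigenvector for λ_1: solve (Sigma - λ_1 I)v = 0. First row:
  (10 - 14)·v_x + (6)·v_y = 0, i.e. (-4)·v_x + (6)·v_y = 0,
  so v ∝ (b, λ_1 - a) = (6, 4) = u.
  ||u|| = √((6)² + (4)²) = √(52) ≈ 7.2111,
  v_1 = u/||u|| ≈ (0.8321, 0.5547) (||v_1|| = 1).

λ_1 = 14,  λ_2 = 1;  v_1 ≈ (0.8321, 0.5547)


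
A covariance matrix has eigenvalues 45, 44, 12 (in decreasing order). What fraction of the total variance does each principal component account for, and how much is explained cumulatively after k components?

Step 1 — total variance = trace(Sigma) = Σ λ_i = 45 + 44 + 12 = 101.

Step 2 — fraction explained by component i = λ_i / Σ λ:
  PC1: 45/101 = 0.4455
  PC2: 44/101 = 0.4356
  PC3: 12/101 = 0.1188

Step 3 — cumulative fraction after k components = (λ_1 + ... + λ_k) / Σ λ:
  k = 1: 45/101 = 0.4455
  k = 2: (45 + 44)/101 = 89/101 = 0.8812
  k = 3: (45 + 44 + 12)/101 = 101/101 = 1

Summary (fraction, with percent):

explained: PC1 0.4455 (44.55%), PC2 0.4356 (43.56%), PC3 0.1188 (11.88%);  cumulative: 0.4455, 0.8812, 1


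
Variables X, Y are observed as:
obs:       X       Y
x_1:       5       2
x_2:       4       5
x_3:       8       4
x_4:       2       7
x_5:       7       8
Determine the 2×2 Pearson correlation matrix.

Step 1 — column means:
  mean(X) = (5 + 4 + 8 + 2 + 7) / 5 = 26/5 = 5.2
  mean(Y) = (2 + 5 + 4 + 7 + 8) / 5 = 26/5 = 5.2

Step 2 — sample variances and covariances s[i,j] = (1/(n-1)) · Σ_k (x_{k,i} - mean_i) · (x_{k,j} - mean_j), with n-1 = 4:
  s[X,X] = ((-0.2)·(-0.2) + (-1.2)·(-1.2) + (2.8)·(2.8) + (-3.2)·(-3.2) + (1.8)·(1.8)) / 4 = 22.8/4 = 5.7
  s[X,Y] = ((-0.2)·(-3.2) + (-1.2)·(-0.2) + (2.8)·(-1.2) + (-3.2)·(1.8) + (1.8)·(2.8)) / 4 = -3.2/4 = -0.8
  s[Y,Y] = ((-3.2)·(-3.2) + (-0.2)·(-0.2) + (-1.2)·(-1.2) + (1.8)·(1.8) + (2.8)·(2.8)) / 4 = 22.8/4 = 5.7
  Sample standard deviations s_i = √(s[i,i]):
  s(X) = √(5.7) = 2.3875
  s(Y) = √(5.7) = 2.3875

Step 3 — r_{ij} = s_{ij} / (s_i · s_j):
  r[X,X] = 1 (diagonal).
  r[X,Y] = -0.8 / (2.3875 · 2.3875) = -0.8 / 5.7 = -0.1404
  r[Y,Y] = 1 (diagonal).

R is symmetric with unit diagonal. Assembling:

R = [[1, -0.1404],
 [-0.1404, 1]]


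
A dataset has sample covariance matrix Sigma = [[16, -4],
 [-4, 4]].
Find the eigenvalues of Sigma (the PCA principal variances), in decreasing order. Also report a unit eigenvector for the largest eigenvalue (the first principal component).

Step 1 — characteristic polynomial of 2×2 Sigma:
  det(Sigma - λI) = λ² - trace · λ + det = 0.
  trace = 16 + 4 = 20, det = 16·4 - (-4)² = 48.
Step 2 — discriminant:
  Δ = trace² - 4·det = 400 - 192 = 208.
Step 3 — eigenvalues:
  λ = (trace ± √Δ)/2 = (20 ± 14.4222)/2,
  λ_1 = 17.2111,  λ_2 = 2.7889.

Step 4 — unit eigenvector for λ_1: solve (Sigma - λ_1 I)v = 0. First row:
  (16 - 17.2111)·v_x + (-4)·v_y = 0, i.e. (-1.2111)·v_x + (-4)·v_y = 0,
  so v ∝ (b, λ_1 - a) = (-4, 1.2111); multiply by -1 so the first entry is positive: u = (4, -1.2111).
  ||u|| = √((4)² + (-1.2111)²) = √(17.4668) ≈ 4.1793,
  v_1 = u/||u|| ≈ (0.9571, -0.2898) (||v_1|| = 1).

λ_1 = 17.2111,  λ_2 = 2.7889;  v_1 ≈ (0.9571, -0.2898)


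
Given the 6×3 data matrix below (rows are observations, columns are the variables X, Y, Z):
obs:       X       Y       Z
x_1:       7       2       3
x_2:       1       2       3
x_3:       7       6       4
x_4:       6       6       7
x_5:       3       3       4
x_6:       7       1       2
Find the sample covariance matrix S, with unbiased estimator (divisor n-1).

Step 1 — column means:
  mean(X) = (7 + 1 + 7 + 6 + 3 + 7) / 6 = 31/6 = 5.1667
  mean(Y) = (2 + 2 + 6 + 6 + 3 + 1) / 6 = 20/6 = 3.3333
  mean(Z) = (3 + 3 + 4 + 7 + 4 + 2) / 6 = 23/6 = 3.8333

Step 2 — sample covariance S[i,j] = (1/(n-1)) · Σ_k (x_{k,i} - mean_i) · (x_{k,j} - mean_j), with n-1 = 5.
  S[X,X] = ((1.8333)·(1.8333) + (-4.1667)·(-4.1667) + (1.8333)·(1.8333) + (0.8333)·(0.8333) + (-2.1667)·(-2.1667) + (1.8333)·(1.8333)) / 5 = 32.8333/5 = 6.5667
  S[X,Y] = ((1.8333)·(-1.3333) + (-4.1667)·(-1.3333) + (1.8333)·(2.6667) + (0.8333)·(2.6667) + (-2.1667)·(-0.3333) + (1.8333)·(-2.3333)) / 5 = 6.6667/5 = 1.3333
  S[X,Z] = ((1.8333)·(-0.8333) + (-4.1667)·(-0.8333) + (1.8333)·(0.1667) + (0.8333)·(3.1667) + (-2.1667)·(0.1667) + (1.8333)·(-1.8333)) / 5 = 1.1667/5 = 0.2333
  S[Y,Y] = ((-1.3333)·(-1.3333) + (-1.3333)·(-1.3333) + (2.6667)·(2.6667) + (2.6667)·(2.6667) + (-0.3333)·(-0.3333) + (-2.3333)·(-2.3333)) / 5 = 23.3333/5 = 4.6667
  S[Y,Z] = ((-1.3333)·(-0.8333) + (-1.3333)·(-0.8333) + (2.6667)·(0.1667) + (2.6667)·(3.1667) + (-0.3333)·(0.1667) + (-2.3333)·(-1.8333)) / 5 = 15.3333/5 = 3.0667
  S[Z,Z] = ((-0.8333)·(-0.8333) + (-0.8333)·(-0.8333) + (0.1667)·(0.1667) + (3.1667)·(3.1667) + (0.1667)·(0.1667) + (-1.8333)·(-1.8333)) / 5 = 14.8333/5 = 2.9667

S is symmetric (S[j,i] = S[i,j]). Assembling:

S = [[6.5667, 1.3333, 0.2333],
 [1.3333, 4.6667, 3.0667],
 [0.2333, 3.0667, 2.9667]]
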